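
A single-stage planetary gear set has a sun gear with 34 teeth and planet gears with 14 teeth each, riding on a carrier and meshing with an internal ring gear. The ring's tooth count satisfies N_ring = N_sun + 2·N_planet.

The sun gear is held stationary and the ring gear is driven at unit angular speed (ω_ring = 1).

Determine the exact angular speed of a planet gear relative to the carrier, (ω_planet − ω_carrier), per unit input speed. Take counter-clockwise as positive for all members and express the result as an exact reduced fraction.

N_ring = 34 + 2·14 = 62
34(ω_s−ω_c) = −62(ω_r−ω_c),  ω_s=0, ω_r=1
34(0−ω_c) = −62(1−ω_c)  ⇒  96ω_c = 62  ⇒  ω_c = 31/48
sun–planet: 34·(0−31/48) = −14·(ω_p−ω_c)  ⇒  ω_p−ω_c = −(34/14)·(-31/48) = 527/336

527/336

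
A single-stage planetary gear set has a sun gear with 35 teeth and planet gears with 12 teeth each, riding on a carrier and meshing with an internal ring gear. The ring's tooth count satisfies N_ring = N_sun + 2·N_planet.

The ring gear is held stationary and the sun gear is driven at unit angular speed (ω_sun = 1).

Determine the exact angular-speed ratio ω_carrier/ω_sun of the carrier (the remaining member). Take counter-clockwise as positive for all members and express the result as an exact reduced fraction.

35/94

N_ring = 35 + 2·12 = 59
35(ω_s−ω_c) = −59(ω_r−ω_c),  ω_r=0, ω_s=1
35(1−ω_c) = −59(0−ω_c)  ⇒  94ω_c = 35  ⇒  ω_c = 35/94
ω_c/ω_s = 35/94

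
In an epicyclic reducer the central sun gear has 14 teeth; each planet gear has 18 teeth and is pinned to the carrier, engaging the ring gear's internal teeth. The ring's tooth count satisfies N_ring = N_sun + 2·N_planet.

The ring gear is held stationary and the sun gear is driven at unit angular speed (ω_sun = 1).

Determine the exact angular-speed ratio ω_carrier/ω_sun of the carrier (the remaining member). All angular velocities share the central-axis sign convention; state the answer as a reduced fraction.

N_ring = 14 + 2·18 = 50
14(ω_s−ω_c) = −50(ω_r−ω_c),  ω_r=0, ω_s=1
14(1−ω_c) = −50(0−ω_c)  ⇒  64ω_c = 14  ⇒  ω_c = 7/32
ω_c/ω_s = 7/32

7/32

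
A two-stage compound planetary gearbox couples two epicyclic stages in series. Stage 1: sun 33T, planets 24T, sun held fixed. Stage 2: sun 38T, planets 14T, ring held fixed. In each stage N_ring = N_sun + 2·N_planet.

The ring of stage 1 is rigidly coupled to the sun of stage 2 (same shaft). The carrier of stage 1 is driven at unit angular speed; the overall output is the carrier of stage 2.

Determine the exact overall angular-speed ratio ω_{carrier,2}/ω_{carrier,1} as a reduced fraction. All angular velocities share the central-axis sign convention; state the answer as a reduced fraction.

Stage 1: N_ring = 33 + 2·24 = 81
Stage 1: 33(ω_s−ω_c) = −81(ω_r−ω_c),  ω_s=0, ω_c=1
Stage 1: ω_r = 1 − (33/81)(0−1) = 38/27
  ⇒ ω_r¹/ω_c¹ = 38/27
Stage 2: N_ring = 38 + 2·14 = 66
Stage 2: 38(ω_s−ω_c) = −66(ω_r−ω_c),  ω_r=0, ω_s=1
Stage 2: 38(1−ω_c) = −66(0−ω_c)  ⇒  104ω_c = 38  ⇒  ω_c = 19/52
  ⇒ ω_c²/ω_s² = 19/52
Coupling ω_s² = ω_r¹ ⇒ overall = 38/27 × 19/52 = 361/702

361/702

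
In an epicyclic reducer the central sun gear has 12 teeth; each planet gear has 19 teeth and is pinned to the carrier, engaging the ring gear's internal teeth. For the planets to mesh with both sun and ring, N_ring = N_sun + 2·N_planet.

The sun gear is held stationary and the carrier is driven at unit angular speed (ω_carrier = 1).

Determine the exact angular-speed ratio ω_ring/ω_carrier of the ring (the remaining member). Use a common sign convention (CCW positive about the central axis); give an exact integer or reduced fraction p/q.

31/25

N_ring = 12 + 2·19 = 50
12(ω_s−ω_c) = −50(ω_r−ω_c),  ω_s=0, ω_c=1
ω_r = 1 − (12/50)(0−1) = 31/25
ω_r/ω_c = 31/25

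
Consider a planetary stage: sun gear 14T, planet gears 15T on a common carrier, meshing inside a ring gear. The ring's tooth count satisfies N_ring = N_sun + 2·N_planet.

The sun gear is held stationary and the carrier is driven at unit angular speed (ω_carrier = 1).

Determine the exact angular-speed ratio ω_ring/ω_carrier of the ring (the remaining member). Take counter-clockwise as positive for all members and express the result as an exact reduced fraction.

N_ring = 14 + 2·15 = 44
14(ω_s−ω_c) = −44(ω_r−ω_c),  ω_s=0, ω_c=1
ω_r = 1 − (14/44)(0−1) = 29/22
ω_r/ω_c = 29/22

29/22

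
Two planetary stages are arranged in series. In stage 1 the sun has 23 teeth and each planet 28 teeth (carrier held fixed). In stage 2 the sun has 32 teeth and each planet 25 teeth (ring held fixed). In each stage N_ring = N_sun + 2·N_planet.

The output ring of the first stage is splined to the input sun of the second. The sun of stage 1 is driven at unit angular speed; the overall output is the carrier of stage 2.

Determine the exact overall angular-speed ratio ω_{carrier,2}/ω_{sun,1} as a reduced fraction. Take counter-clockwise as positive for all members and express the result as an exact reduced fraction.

Stage 1: N_ring = 23 + 2·28 = 79
Stage 1: 23(ω_s−ω_c) = −79(ω_r−ω_c),  ω_c=0, ω_s=1
Stage 1: ω_r = 0 − (23/79)(1−0) = -23/79
  ⇒ ω_r¹/ω_s¹ = -23/79
Stage 2: N_ring = 32 + 2·25 = 82
Stage 2: 32(ω_s−ω_c) = −82(ω_r−ω_c),  ω_r=0, ω_s=1
Stage 2: 32(1−ω_c) = −82(0−ω_c)  ⇒  114ω_c = 32  ⇒  ω_c = 16/57
  ⇒ ω_c²/ω_s² = 16/57
Coupling ω_s² = ω_r¹ ⇒ overall = -23/79 × 16/57 = -368/4503

-368/4503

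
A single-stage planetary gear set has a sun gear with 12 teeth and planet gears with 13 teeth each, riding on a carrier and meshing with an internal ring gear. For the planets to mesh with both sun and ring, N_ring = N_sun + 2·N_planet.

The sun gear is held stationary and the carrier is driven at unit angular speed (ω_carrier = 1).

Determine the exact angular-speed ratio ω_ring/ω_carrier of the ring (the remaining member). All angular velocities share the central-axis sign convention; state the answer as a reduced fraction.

N_ring = 12 + 2·13 = 38
12(ω_s−ω_c) = −38(ω_r−ω_c),  ω_s=0, ω_c=1
ω_r = 1 − (12/38)(0−1) = 25/19
ω_r/ω_c = 25/19

25/19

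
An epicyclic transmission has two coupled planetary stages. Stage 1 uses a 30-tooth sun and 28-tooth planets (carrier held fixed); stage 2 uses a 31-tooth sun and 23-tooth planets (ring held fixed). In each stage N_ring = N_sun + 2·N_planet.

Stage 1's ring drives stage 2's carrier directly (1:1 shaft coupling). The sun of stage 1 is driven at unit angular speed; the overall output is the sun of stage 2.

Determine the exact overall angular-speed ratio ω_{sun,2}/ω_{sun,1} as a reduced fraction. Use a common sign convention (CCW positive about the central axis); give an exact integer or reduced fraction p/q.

-1620/1333

Stage 1: N_ring = 30 + 2·28 = 86
Stage 1: 30(ω_s−ω_c) = −86(ω_r−ω_c),  ω_c=0, ω_s=1
Stage 1: ω_r = 0 − (30/86)(1−0) = -15/43
  ⇒ ω_r¹/ω_s¹ = -15/43
Stage 2: N_ring = 31 + 2·23 = 77
Stage 2: 31(ω_s−ω_c) = −77(ω_r−ω_c),  ω_r=0, ω_c=1
Stage 2: ω_s = 1 − (77/31)(0−1) = 108/31
  ⇒ ω_s²/ω_c² = 108/31
Coupling ω_c² = ω_r¹ ⇒ overall = -15/43 × 108/31 = -1620/1333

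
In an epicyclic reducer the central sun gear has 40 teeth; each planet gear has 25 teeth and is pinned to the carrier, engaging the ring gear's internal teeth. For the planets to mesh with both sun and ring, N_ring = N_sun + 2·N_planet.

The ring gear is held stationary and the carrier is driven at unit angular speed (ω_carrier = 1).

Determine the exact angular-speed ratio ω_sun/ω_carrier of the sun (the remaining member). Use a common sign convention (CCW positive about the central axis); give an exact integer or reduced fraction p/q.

13/4

N_ring = 40 + 2·25 = 90
40(ω_s−ω_c) = −90(ω_r−ω_c),  ω_r=0, ω_c=1
ω_s = 1 − (90/40)(0−1) = 13/4
ω_s/ω_c = 13/4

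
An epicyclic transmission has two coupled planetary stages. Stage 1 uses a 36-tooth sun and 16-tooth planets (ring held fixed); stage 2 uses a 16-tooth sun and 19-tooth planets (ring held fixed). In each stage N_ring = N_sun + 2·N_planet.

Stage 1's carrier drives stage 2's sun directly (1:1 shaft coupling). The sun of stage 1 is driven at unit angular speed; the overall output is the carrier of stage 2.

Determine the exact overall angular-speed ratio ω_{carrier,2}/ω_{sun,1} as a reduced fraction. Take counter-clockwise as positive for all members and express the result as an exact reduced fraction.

Stage 1: N_ring = 36 + 2·16 = 68
Stage 1: 36(ω_s−ω_c) = −68(ω_r−ω_c),  ω_r=0, ω_s=1
Stage 1: 36(1−ω_c) = −68(0−ω_c)  ⇒  104ω_c = 36  ⇒  ω_c = 9/26
  ⇒ ω_c¹/ω_s¹ = 9/26
Stage 2: N_ring = 16 + 2·19 = 54
Stage 2: 16(ω_s−ω_c) = −54(ω_r−ω_c),  ω_r=0, ω_s=1
Stage 2: 16(1−ω_c) = −54(0−ω_c)  ⇒  70ω_c = 16  ⇒  ω_c = 8/35
  ⇒ ω_c²/ω_s² = 8/35
Coupling ω_s² = ω_c¹ ⇒ overall = 9/26 × 8/35 = 36/455

36/455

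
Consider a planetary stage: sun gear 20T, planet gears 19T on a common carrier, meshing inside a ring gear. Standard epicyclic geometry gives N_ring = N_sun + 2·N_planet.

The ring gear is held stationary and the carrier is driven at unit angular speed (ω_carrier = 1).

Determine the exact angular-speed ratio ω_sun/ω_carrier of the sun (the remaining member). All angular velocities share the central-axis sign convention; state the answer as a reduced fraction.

N_ring = 20 + 2·19 = 58
20(ω_s−ω_c) = −58(ω_r−ω_c),  ω_r=0, ω_c=1
ω_s = 1 − (58/20)(0−1) = 39/10
ω_s/ω_c = 39/10

39/10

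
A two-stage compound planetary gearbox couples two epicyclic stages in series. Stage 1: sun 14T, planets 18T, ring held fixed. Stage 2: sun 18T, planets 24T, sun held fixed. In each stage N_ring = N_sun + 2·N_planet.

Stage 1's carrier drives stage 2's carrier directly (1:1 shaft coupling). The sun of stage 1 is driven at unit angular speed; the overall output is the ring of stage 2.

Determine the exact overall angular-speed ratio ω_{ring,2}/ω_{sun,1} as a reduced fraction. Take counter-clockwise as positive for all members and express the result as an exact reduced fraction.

Stage 1: N_ring = 14 + 2·18 = 50
Stage 1: 14(ω_s−ω_c) = −50(ω_r−ω_c),  ω_r=0, ω_s=1
Stage 1: 14(1−ω_c) = −50(0−ω_c)  ⇒  64ω_c = 14  ⇒  ω_c = 7/32
  ⇒ ω_c¹/ω_s¹ = 7/32
Stage 2: N_ring = 18 + 2·24 = 66
Stage 2: 18(ω_s−ω_c) = −66(ω_r−ω_c),  ω_s=0, ω_c=1
Stage 2: ω_r = 1 − (18/66)(0−1) = 14/11
  ⇒ ω_r²/ω_c² = 14/11
Coupling ω_c² = ω_c¹ ⇒ overall = 7/32 × 14/11 = 49/176

49/176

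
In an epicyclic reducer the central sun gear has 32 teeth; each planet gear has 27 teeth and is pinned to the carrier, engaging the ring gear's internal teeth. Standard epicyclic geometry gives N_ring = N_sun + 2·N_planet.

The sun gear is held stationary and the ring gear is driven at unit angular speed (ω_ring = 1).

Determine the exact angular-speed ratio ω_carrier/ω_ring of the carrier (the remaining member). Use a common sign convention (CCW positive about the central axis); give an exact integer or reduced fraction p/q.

43/59

N_ring = 32 + 2·27 = 86
32(ω_s−ω_c) = −86(ω_r−ω_c),  ω_s=0, ω_r=1
32(0−ω_c) = −86(1−ω_c)  ⇒  118ω_c = 86  ⇒  ω_c = 43/59
ω_c/ω_r = 43/59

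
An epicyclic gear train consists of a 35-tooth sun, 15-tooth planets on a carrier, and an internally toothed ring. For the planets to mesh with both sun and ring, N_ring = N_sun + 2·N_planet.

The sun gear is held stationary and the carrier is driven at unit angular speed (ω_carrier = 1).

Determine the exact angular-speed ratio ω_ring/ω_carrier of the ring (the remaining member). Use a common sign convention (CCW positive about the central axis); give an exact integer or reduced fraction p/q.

N_ring = 35 + 2·15 = 65
35(ω_s−ω_c) = −65(ω_r−ω_c),  ω_s=0, ω_c=1
ω_r = 1 − (35/65)(0−1) = 20/13
ω_r/ω_c = 20/13

20/13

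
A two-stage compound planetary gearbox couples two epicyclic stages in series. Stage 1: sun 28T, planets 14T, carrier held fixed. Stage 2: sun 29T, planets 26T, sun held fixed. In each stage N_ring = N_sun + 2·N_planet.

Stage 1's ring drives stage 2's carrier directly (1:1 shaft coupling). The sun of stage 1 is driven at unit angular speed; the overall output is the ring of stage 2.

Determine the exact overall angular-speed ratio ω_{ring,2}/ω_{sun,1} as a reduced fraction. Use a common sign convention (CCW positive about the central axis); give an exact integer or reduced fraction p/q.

Stage 1: N_ring = 28 + 2·14 = 56
Stage 1: 28(ω_s−ω_c) = −56(ω_r−ω_c),  ω_c=0, ω_s=1
Stage 1: ω_r = 0 − (28/56)(1−0) = -1/2
  ⇒ ω_r¹/ω_s¹ = -1/2
Stage 2: N_ring = 29 + 2·26 = 81
Stage 2: 29(ω_s−ω_c) = −81(ω_r−ω_c),  ω_s=0, ω_c=1
Stage 2: ω_r = 1 − (29/81)(0−1) = 110/81
  ⇒ ω_r²/ω_c² = 110/81
Coupling ω_c² = ω_r¹ ⇒ overall = -1/2 × 110/81 = -55/81

-55/81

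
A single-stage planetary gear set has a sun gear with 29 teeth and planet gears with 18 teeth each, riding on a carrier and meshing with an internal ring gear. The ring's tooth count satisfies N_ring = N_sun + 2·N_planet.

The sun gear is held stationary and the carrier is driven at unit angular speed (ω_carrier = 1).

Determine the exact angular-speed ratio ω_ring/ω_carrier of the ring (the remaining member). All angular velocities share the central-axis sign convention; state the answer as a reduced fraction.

N_ring = 29 + 2·18 = 65
29(ω_s−ω_c) = −65(ω_r−ω_c),  ω_s=0, ω_c=1
ω_r = 1 − (29/65)(0−1) = 94/65
ω_r/ω_c = 94/65

94/65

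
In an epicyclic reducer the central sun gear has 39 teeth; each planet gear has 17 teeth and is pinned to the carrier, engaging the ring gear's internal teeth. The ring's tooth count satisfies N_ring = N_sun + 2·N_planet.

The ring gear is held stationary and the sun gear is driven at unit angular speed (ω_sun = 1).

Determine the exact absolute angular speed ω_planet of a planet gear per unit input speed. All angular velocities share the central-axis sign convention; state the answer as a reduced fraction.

N_ring = 39 + 2·17 = 73
39(ω_s−ω_c) = −73(ω_r−ω_c),  ω_r=0, ω_s=1
39(1−ω_c) = −73(0−ω_c)  ⇒  112ω_c = 39  ⇒  ω_c = 39/112
sun–planet: 39·(1−39/112) = −17·(ω_p−ω_c)  ⇒  ω_p−ω_c = −(39/17)·(73/112) = -2847/1904
ω_p = 39/112 − 2847/1904 = -39/34

-39/34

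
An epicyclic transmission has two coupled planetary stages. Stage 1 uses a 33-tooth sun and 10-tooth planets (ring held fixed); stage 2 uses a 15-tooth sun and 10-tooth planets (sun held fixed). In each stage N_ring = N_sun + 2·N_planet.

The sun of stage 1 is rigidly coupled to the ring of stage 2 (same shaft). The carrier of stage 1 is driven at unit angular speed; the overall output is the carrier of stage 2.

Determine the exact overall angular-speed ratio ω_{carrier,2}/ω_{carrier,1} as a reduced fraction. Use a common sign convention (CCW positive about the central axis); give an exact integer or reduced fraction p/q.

Stage 1: N_ring = 33 + 2·10 = 53
Stage 1: 33(ω_s−ω_c) = −53(ω_r−ω_c),  ω_r=0, ω_c=1
Stage 1: ω_s = 1 − (53/33)(0−1) = 86/33
  ⇒ ω_s¹/ω_c¹ = 86/33
Stage 2: N_ring = 15 + 2·10 = 35
Stage 2: 15(ω_s−ω_c) = −35(ω_r−ω_c),  ω_s=0, ω_r=1
Stage 2: 15(0−ω_c) = −35(1−ω_c)  ⇒  50ω_c = 35  ⇒  ω_c = 7/10
  ⇒ ω_c²/ω_r² = 7/10
Coupling ω_r² = ω_s¹ ⇒ overall = 86/33 × 7/10 = 301/165

301/165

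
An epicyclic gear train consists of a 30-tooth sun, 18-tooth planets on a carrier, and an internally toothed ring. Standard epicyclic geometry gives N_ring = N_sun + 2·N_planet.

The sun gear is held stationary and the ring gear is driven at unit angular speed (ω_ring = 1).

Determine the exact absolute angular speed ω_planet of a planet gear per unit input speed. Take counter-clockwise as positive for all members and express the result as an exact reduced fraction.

N_ring = 30 + 2·18 = 66
30(ω_s−ω_c) = −66(ω_r−ω_c),  ω_s=0, ω_r=1
30(0−ω_c) = −66(1−ω_c)  ⇒  96ω_c = 66  ⇒  ω_c = 11/16
sun–planet: 30·(0−11/16) = −18·(ω_p−ω_c)  ⇒  ω_p−ω_c = −(30/18)·(-11/16) = 55/48
ω_p = 11/16 + 55/48 = 11/6

11/6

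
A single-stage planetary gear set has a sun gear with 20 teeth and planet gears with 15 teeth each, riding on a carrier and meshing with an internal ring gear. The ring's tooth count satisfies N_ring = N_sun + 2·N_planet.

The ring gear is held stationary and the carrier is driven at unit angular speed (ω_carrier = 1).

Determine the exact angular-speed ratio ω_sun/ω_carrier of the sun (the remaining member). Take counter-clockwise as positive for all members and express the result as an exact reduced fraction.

N_ring = 20 + 2·15 = 50
20(ω_s−ω_c) = −50(ω_r−ω_c),  ω_r=0, ω_c=1
ω_s = 1 − (50/20)(0−1) = 7/2
ω_s/ω_c = 7/2

7/2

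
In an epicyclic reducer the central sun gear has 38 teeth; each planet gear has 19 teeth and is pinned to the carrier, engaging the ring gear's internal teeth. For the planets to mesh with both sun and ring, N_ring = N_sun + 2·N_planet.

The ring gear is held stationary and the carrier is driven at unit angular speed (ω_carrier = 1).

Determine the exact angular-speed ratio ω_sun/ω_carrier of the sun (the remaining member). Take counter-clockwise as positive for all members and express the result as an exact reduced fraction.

N_ring = 38 + 2·19 = 76
38(ω_s−ω_c) = −76(ω_r−ω_c),  ω_r=0, ω_c=1
ω_s = 1 − (76/38)(0−1) = 3
ω_s/ω_c = 3

3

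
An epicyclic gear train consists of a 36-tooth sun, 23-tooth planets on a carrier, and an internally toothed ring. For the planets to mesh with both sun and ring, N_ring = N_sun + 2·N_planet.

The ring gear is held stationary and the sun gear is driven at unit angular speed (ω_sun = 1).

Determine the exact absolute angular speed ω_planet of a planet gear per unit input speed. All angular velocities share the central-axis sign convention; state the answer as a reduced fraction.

N_ring = 36 + 2·23 = 82
36(ω_s−ω_c) = −82(ω_r−ω_c),  ω_r=0, ω_s=1
36(1−ω_c) = −82(0−ω_c)  ⇒  118ω_c = 36  ⇒  ω_c = 18/59
sun–planet: 36·(1−18/59) = −23·(ω_p−ω_c)  ⇒  ω_p−ω_c = −(36/23)·(41/59) = -1476/1357
ω_p = 18/59 − 1476/1357 = -18/23

-18/23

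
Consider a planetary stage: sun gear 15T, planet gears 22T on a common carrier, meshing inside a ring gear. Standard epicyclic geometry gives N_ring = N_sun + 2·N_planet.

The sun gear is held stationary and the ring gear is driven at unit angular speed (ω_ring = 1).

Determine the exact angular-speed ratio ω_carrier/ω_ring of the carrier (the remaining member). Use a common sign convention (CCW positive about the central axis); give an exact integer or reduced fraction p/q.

59/74

N_ring = 15 + 2·22 = 59
15(ω_s−ω_c) = −59(ω_r−ω_c),  ω_s=0, ω_r=1
15(0−ω_c) = −59(1−ω_c)  ⇒  74ω_c = 59  ⇒  ω_c = 59/74
ω_c/ω_r = 59/74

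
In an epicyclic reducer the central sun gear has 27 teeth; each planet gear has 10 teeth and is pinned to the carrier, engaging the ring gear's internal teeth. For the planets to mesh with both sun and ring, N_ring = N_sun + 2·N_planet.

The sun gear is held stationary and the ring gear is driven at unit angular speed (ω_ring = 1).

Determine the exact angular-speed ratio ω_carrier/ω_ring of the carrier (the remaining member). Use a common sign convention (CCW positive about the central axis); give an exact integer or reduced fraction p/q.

47/74

N_ring = 27 + 2·10 = 47
27(ω_s−ω_c) = −47(ω_r−ω_c),  ω_s=0, ω_r=1
27(0−ω_c) = −47(1−ω_c)  ⇒  74ω_c = 47  ⇒  ω_c = 47/74
ω_c/ω_r = 47/74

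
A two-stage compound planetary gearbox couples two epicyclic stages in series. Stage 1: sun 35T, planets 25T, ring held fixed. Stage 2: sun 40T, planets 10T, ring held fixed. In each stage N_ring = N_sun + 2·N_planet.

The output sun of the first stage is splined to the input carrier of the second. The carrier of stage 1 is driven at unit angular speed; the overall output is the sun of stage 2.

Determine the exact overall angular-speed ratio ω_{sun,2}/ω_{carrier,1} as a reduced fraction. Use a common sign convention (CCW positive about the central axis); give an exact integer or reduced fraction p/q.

Stage 1: N_ring = 35 + 2·25 = 85
Stage 1: 35(ω_s−ω_c) = −85(ω_r−ω_c),  ω_r=0, ω_c=1
Stage 1: ω_s = 1 − (85/35)(0−1) = 24/7
  ⇒ ω_s¹/ω_c¹ = 24/7
Stage 2: N_ring = 40 + 2·10 = 60
Stage 2: 40(ω_s−ω_c) = −60(ω_r−ω_c),  ω_r=0, ω_c=1
Stage 2: ω_s = 1 − (60/40)(0−1) = 5/2
  ⇒ ω_s²/ω_c² = 5/2
Coupling ω_c² = ω_s¹ ⇒ overall = 24/7 × 5/2 = 60/7

60/7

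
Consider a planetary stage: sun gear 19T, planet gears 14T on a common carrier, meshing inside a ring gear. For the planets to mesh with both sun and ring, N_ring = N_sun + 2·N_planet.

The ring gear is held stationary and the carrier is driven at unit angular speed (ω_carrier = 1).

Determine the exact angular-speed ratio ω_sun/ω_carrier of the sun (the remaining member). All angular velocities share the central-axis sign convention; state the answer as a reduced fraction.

66/19

N_ring = 19 + 2·14 = 47
19(ω_s−ω_c) = −47(ω_r−ω_c),  ω_r=0, ω_c=1
ω_s = 1 − (47/19)(0−1) = 66/19
ω_s/ω_c = 66/19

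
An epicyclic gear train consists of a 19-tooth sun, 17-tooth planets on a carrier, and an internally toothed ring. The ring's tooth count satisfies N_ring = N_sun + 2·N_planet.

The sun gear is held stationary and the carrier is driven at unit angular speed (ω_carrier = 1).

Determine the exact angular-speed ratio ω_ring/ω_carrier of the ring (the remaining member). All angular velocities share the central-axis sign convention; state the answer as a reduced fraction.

72/53

N_ring = 19 + 2·17 = 53
19(ω_s−ω_c) = −53(ω_r−ω_c),  ω_s=0, ω_c=1
ω_r = 1 − (19/53)(0−1) = 72/53
ω_r/ω_c = 72/53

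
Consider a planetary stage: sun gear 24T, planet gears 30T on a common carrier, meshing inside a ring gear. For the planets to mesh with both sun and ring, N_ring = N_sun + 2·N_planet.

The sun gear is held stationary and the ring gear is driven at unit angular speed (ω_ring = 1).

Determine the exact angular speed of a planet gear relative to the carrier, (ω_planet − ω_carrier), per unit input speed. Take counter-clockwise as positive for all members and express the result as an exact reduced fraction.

N_ring = 24 + 2·30 = 84
24(ω_s−ω_c) = −84(ω_r−ω_c),  ω_s=0, ω_r=1
24(0−ω_c) = −84(1−ω_c)  ⇒  108ω_c = 84  ⇒  ω_c = 7/9
sun–planet: 24·(0−7/9) = −30·(ω_p−ω_c)  ⇒  ω_p−ω_c = −(24/30)·(-7/9) = 28/45

28/45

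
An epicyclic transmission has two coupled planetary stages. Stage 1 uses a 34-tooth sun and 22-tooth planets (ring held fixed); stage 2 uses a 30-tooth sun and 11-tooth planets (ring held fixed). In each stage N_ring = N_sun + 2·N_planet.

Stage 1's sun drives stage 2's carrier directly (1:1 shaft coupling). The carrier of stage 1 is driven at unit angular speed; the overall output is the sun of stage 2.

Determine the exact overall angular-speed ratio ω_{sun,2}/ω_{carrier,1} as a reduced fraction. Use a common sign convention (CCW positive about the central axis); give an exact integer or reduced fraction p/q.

2296/255

Stage 1: N_ring = 34 + 2·22 = 78
Stage 1: 34(ω_s−ω_c) = −78(ω_r−ω_c),  ω_r=0, ω_c=1
Stage 1: ω_s = 1 − (78/34)(0−1) = 56/17
  ⇒ ω_s¹/ω_c¹ = 56/17
Stage 2: N_ring = 30 + 2·11 = 52
Stage 2: 30(ω_s−ω_c) = −52(ω_r−ω_c),  ω_r=0, ω_c=1
Stage 2: ω_s = 1 − (52/30)(0−1) = 41/15
  ⇒ ω_s²/ω_c² = 41/15
Coupling ω_c² = ω_s¹ ⇒ overall = 56/17 × 41/15 = 2296/255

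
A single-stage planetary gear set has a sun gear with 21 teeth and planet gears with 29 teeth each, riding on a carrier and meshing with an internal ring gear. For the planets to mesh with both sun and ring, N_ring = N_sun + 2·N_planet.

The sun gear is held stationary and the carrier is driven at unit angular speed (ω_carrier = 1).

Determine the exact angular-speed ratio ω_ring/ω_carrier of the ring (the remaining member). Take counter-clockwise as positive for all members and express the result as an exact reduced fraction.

N_ring = 21 + 2·29 = 79
21(ω_s−ω_c) = −79(ω_r−ω_c),  ω_s=0, ω_c=1
ω_r = 1 − (21/79)(0−1) = 100/79
ω_r/ω_c = 100/79

100/79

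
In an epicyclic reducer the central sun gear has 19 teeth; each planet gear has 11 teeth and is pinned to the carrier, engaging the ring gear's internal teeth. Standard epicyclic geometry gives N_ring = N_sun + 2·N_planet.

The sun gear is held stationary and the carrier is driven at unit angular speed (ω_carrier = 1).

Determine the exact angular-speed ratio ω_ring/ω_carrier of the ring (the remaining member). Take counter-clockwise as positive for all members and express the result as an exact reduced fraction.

60/41

N_ring = 19 + 2·11 = 41
19(ω_s−ω_c) = −41(ω_r−ω_c),  ω_s=0, ω_c=1
ω_r = 1 − (19/41)(0−1) = 60/41
ω_r/ω_c = 60/41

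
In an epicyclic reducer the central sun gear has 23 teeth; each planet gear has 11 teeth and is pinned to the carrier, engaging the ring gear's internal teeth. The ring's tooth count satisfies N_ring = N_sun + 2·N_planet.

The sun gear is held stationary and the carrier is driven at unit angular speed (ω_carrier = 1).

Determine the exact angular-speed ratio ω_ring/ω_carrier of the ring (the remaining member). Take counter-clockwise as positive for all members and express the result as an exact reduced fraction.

68/45

N_ring = 23 + 2·11 = 45
23(ω_s−ω_c) = −45(ω_r−ω_c),  ω_s=0, ω_c=1
ω_r = 1 − (23/45)(0−1) = 68/45
ω_r/ω_c = 68/45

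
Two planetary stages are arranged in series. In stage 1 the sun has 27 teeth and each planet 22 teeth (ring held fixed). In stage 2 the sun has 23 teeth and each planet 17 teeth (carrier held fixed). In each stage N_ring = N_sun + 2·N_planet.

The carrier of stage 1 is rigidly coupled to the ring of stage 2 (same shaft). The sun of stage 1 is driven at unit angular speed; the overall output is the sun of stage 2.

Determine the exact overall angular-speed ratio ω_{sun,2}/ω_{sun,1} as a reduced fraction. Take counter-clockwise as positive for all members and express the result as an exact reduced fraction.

Stage 1: N_ring = 27 + 2·22 = 71
Stage 1: 27(ω_s−ω_c) = −71(ω_r−ω_c),  ω_r=0, ω_s=1
Stage 1: 27(1−ω_c) = −71(0−ω_c)  ⇒  98ω_c = 27  ⇒  ω_c = 27/98
  ⇒ ω_c¹/ω_s¹ = 27/98
Stage 2: N_ring = 23 + 2·17 = 57
Stage 2: 23(ω_s−ω_c) = −57(ω_r−ω_c),  ω_c=0, ω_r=1
Stage 2: ω_s = 0 − (57/23)(1−0) = -57/23
  ⇒ ω_s²/ω_r² = -57/23
Coupling ω_r² = ω_c¹ ⇒ overall = 27/98 × -57/23 = -1539/2254

-1539/2254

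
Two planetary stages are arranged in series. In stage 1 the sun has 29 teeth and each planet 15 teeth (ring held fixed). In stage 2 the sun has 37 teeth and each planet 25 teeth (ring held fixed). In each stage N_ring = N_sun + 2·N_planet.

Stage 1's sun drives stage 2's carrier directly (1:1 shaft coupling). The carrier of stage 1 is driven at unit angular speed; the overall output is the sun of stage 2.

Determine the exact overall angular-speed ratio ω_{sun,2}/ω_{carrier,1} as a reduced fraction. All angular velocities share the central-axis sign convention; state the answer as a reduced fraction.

10912/1073

Stage 1: N_ring = 29 + 2·15 = 59
Stage 1: 29(ω_s−ω_c) = −59(ω_r−ω_c),  ω_r=0, ω_c=1
Stage 1: ω_s = 1 − (59/29)(0−1) = 88/29
  ⇒ ω_s¹/ω_c¹ = 88/29
Stage 2: N_ring = 37 + 2·25 = 87
Stage 2: 37(ω_s−ω_c) = −87(ω_r−ω_c),  ω_r=0, ω_c=1
Stage 2: ω_s = 1 − (87/37)(0−1) = 124/37
  ⇒ ω_s²/ω_c² = 124/37
Coupling ω_c² = ω_s¹ ⇒ overall = 88/29 × 124/37 = 10912/1073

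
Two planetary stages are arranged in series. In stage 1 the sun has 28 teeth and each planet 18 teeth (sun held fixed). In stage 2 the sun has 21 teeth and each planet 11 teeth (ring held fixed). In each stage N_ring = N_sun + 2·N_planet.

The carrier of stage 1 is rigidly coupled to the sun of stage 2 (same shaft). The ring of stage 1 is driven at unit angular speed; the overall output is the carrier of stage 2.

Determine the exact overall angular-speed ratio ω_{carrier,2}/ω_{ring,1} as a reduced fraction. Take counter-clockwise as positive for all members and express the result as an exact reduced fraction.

21/92

Stage 1: N_ring = 28 + 2·18 = 64
Stage 1: 28(ω_s−ω_c) = −64(ω_r−ω_c),  ω_s=0, ω_r=1
Stage 1: 28(0−ω_c) = −64(1−ω_c)  ⇒  92ω_c = 64  ⇒  ω_c = 16/23
  ⇒ ω_c¹/ω_r¹ = 16/23
Stage 2: N_ring = 21 + 2·11 = 43
Stage 2: 21(ω_s−ω_c) = −43(ω_r−ω_c),  ω_r=0, ω_s=1
Stage 2: 21(1−ω_c) = −43(0−ω_c)  ⇒  64ω_c = 21  ⇒  ω_c = 21/64
  ⇒ ω_c²/ω_s² = 21/64
Coupling ω_s² = ω_c¹ ⇒ overall = 16/23 × 21/64 = 21/92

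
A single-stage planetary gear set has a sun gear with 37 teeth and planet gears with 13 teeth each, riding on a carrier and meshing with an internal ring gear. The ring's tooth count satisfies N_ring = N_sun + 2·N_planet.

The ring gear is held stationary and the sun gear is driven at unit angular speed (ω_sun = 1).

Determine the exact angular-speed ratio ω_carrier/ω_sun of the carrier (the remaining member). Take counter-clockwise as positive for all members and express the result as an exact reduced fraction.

N_ring = 37 + 2·13 = 63
37(ω_s−ω_c) = −63(ω_r−ω_c),  ω_r=0, ω_s=1
37(1−ω_c) = −63(0−ω_c)  ⇒  100ω_c = 37  ⇒  ω_c = 37/100
ω_c/ω_s = 37/100

37/100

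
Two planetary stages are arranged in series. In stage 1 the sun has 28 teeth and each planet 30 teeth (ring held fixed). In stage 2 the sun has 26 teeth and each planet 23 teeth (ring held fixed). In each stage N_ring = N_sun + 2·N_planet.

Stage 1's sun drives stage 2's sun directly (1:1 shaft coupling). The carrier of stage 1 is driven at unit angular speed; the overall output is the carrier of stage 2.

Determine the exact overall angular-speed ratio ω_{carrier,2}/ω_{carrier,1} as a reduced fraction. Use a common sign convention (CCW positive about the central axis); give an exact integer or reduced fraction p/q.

Stage 1: N_ring = 28 + 2·30 = 88
Stage 1: 28(ω_s−ω_c) = −88(ω_r−ω_c),  ω_r=0, ω_c=1
Stage 1: ω_s = 1 − (88/28)(0−1) = 29/7
  ⇒ ω_s¹/ω_c¹ = 29/7
Stage 2: N_ring = 26 + 2·23 = 72
Stage 2: 26(ω_s−ω_c) = −72(ω_r−ω_c),  ω_r=0, ω_s=1
Stage 2: 26(1−ω_c) = −72(0−ω_c)  ⇒  98ω_c = 26  ⇒  ω_c = 13/49
  ⇒ ω_c²/ω_s² = 13/49
Coupling ω_s² = ω_s¹ ⇒ overall = 29/7 × 13/49 = 377/343

377/343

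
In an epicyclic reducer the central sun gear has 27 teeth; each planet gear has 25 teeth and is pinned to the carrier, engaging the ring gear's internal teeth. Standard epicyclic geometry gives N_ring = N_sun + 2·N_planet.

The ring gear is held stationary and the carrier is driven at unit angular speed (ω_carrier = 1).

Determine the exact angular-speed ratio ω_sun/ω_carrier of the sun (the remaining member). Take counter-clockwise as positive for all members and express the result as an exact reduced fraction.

N_ring = 27 + 2·25 = 77
27(ω_s−ω_c) = −77(ω_r−ω_c),  ω_r=0, ω_c=1
ω_s = 1 − (77/27)(0−1) = 104/27
ω_s/ω_c = 104/27

104/27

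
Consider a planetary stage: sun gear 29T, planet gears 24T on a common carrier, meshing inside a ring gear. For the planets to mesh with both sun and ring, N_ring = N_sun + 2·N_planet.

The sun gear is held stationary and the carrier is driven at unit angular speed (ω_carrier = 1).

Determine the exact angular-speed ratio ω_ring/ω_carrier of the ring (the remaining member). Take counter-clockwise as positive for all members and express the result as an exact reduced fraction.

N_ring = 29 + 2·24 = 77
29(ω_s−ω_c) = −77(ω_r−ω_c),  ω_s=0, ω_c=1
ω_r = 1 − (29/77)(0−1) = 106/77
ω_r/ω_c = 106/77

106/77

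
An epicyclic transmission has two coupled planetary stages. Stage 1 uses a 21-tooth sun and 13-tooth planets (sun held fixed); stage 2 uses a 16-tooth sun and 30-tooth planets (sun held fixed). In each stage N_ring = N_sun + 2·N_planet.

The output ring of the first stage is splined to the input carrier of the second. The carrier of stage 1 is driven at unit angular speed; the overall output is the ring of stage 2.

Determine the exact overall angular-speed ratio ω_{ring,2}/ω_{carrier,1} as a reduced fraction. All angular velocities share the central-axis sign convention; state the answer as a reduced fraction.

1564/893

Stage 1: N_ring = 21 + 2·13 = 47
Stage 1: 21(ω_s−ω_c) = −47(ω_r−ω_c),  ω_s=0, ω_c=1
Stage 1: ω_r = 1 − (21/47)(0−1) = 68/47
  ⇒ ω_r¹/ω_c¹ = 68/47
Stage 2: N_ring = 16 + 2·30 = 76
Stage 2: 16(ω_s−ω_c) = −76(ω_r−ω_c),  ω_s=0, ω_c=1
Stage 2: ω_r = 1 − (16/76)(0−1) = 23/19
  ⇒ ω_r²/ω_c² = 23/19
Coupling ω_c² = ω_r¹ ⇒ overall = 68/47 × 23/19 = 1564/893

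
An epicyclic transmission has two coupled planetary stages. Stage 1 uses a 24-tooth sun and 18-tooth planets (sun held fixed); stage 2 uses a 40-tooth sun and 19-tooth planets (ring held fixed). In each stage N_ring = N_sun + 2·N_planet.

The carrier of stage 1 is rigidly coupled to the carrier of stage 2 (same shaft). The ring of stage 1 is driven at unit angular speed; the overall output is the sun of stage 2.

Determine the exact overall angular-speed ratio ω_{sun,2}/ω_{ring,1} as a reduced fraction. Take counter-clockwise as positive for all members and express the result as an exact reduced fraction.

Stage 1: N_ring = 24 + 2·18 = 60
Stage 1: 24(ω_s−ω_c) = −60(ω_r−ω_c),  ω_s=0, ω_r=1
Stage 1: 24(0−ω_c) = −60(1−ω_c)  ⇒  84ω_c = 60  ⇒  ω_c = 5/7
  ⇒ ω_c¹/ω_r¹ = 5/7
Stage 2: N_ring = 40 + 2·19 = 78
Stage 2: 40(ω_s−ω_c) = −78(ω_r−ω_c),  ω_r=0, ω_c=1
Stage 2: ω_s = 1 − (78/40)(0−1) = 59/20
  ⇒ ω_s²/ω_c² = 59/20
Coupling ω_c² = ω_c¹ ⇒ overall = 5/7 × 59/20 = 59/28

59/28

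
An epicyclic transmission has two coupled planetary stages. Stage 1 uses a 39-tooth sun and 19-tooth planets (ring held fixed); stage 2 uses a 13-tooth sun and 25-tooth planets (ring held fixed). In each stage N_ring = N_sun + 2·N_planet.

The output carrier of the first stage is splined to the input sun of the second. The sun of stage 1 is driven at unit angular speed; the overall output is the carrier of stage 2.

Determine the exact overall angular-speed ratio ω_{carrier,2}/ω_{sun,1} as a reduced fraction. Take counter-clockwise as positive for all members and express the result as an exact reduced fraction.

Stage 1: N_ring = 39 + 2·19 = 77
Stage 1: 39(ω_s−ω_c) = −77(ω_r−ω_c),  ω_r=0, ω_s=1
Stage 1: 39(1−ω_c) = −77(0−ω_c)  ⇒  116ω_c = 39  ⇒  ω_c = 39/116
  ⇒ ω_c¹/ω_s¹ = 39/116
Stage 2: N_ring = 13 + 2·25 = 63
Stage 2: 13(ω_s−ω_c) = −63(ω_r−ω_c),  ω_r=0, ω_s=1
Stage 2: 13(1−ω_c) = −63(0−ω_c)  ⇒  76ω_c = 13  ⇒  ω_c = 13/76
  ⇒ ω_c²/ω_s² = 13/76
Coupling ω_s² = ω_c¹ ⇒ overall = 39/116 × 13/76 = 507/8816

507/8816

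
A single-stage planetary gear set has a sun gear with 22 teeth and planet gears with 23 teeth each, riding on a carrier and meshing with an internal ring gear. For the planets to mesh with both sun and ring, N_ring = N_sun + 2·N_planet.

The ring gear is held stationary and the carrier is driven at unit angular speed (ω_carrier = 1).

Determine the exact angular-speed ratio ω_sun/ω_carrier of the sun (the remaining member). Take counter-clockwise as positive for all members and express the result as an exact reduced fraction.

45/11

N_ring = 22 + 2·23 = 68
22(ω_s−ω_c) = −68(ω_r−ω_c),  ω_r=0, ω_c=1
ω_s = 1 − (68/22)(0−1) = 45/11
ω_s/ω_c = 45/11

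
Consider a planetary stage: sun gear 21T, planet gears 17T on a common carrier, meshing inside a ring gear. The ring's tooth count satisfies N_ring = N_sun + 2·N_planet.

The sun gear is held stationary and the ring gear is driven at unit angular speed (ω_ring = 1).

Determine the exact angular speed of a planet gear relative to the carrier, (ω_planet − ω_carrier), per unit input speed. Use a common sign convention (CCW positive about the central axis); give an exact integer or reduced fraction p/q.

1155/1292

N_ring = 21 + 2·17 = 55
21(ω_s−ω_c) = −55(ω_r−ω_c),  ω_s=0, ω_r=1
21(0−ω_c) = −55(1−ω_c)  ⇒  76ω_c = 55  ⇒  ω_c = 55/76
sun–planet: 21·(0−55/76) = −17·(ω_p−ω_c)  ⇒  ω_p−ω_c = −(21/17)·(-55/76) = 1155/1292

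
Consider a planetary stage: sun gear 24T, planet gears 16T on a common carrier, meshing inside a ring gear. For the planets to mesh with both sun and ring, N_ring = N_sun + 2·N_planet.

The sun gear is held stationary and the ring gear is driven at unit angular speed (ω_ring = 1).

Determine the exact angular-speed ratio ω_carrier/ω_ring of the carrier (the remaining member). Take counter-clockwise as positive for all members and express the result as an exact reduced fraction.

N_ring = 24 + 2·16 = 56
24(ω_s−ω_c) = −56(ω_r−ω_c),  ω_s=0, ω_r=1
24(0−ω_c) = −56(1−ω_c)  ⇒  80ω_c = 56  ⇒  ω_c = 7/10
ω_c/ω_r = 7/10

7/10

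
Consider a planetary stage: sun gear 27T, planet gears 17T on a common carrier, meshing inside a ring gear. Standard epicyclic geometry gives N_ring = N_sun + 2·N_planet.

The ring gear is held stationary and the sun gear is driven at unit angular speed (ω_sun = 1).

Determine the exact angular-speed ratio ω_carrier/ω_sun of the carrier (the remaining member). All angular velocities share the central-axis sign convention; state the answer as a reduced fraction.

27/88

N_ring = 27 + 2·17 = 61
27(ω_s−ω_c) = −61(ω_r−ω_c),  ω_r=0, ω_s=1
27(1−ω_c) = −61(0−ω_c)  ⇒  88ω_c = 27  ⇒  ω_c = 27/88
ω_c/ω_s = 27/88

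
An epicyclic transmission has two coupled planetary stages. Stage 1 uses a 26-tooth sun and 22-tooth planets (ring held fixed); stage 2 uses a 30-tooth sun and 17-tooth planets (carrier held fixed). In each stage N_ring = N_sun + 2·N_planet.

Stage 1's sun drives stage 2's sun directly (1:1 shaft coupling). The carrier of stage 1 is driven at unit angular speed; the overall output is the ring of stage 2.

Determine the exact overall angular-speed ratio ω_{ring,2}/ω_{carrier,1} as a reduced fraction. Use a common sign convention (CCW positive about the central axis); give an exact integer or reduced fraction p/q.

-45/26

Stage 1: N_ring = 26 + 2·22 = 70
Stage 1: 26(ω_s−ω_c) = −70(ω_r−ω_c),  ω_r=0, ω_c=1
Stage 1: ω_s = 1 − (70/26)(0−1) = 48/13
  ⇒ ω_s¹/ω_c¹ = 48/13
Stage 2: N_ring = 30 + 2·17 = 64
Stage 2: 30(ω_s−ω_c) = −64(ω_r−ω_c),  ω_c=0, ω_s=1
Stage 2: ω_r = 0 − (30/64)(1−0) = -15/32
  ⇒ ω_r²/ω_s² = -15/32
Coupling ω_s² = ω_s¹ ⇒ overall = 48/13 × -15/32 = -45/26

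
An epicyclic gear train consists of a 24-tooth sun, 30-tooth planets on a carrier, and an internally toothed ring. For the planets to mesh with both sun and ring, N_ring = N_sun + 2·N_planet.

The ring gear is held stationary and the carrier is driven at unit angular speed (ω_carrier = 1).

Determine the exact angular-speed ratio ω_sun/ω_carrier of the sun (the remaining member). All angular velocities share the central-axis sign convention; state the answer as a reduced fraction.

N_ring = 24 + 2·30 = 84
24(ω_s−ω_c) = −84(ω_r−ω_c),  ω_r=0, ω_c=1
ω_s = 1 − (84/24)(0−1) = 9/2
ω_s/ω_c = 9/2

9/2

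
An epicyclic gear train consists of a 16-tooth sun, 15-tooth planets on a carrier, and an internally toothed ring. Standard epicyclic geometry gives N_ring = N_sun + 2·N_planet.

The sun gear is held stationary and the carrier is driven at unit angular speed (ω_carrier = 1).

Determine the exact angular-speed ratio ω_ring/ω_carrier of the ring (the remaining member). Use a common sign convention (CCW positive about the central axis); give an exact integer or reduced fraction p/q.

N_ring = 16 + 2·15 = 46
16(ω_s−ω_c) = −46(ω_r−ω_c),  ω_s=0, ω_c=1
ω_r = 1 − (16/46)(0−1) = 31/23
ω_r/ω_c = 31/23

31/23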